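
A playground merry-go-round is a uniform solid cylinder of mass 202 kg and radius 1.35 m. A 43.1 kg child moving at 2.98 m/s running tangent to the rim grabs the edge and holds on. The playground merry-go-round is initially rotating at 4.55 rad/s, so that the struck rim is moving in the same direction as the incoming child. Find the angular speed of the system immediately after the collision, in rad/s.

About the axle the impulsive forces during the collision are internal, so angular momentum about that axis is conserved.
I_p = ½(202)(1.35)² = 184.1 kg·m². Taking the sense of the child's angular momentum as positive, L_{child} = m v R = (43.1)(2.98)(1.35) = 173.4 kg·m²/s.
L_i = +I_p ω_p + m v R = +(184.1)(4.55) + 173.4 = 1011 kg·m²/s.
After sticking, I_f = I_p + m R² = 184.1 + (43.1)(1.35)² = 262.6 kg·m².
ω_f = L_i / I_f = 1011 / 262.6 = 3.849 rad/s.

|ω_f| ≈ 3.85 rad/s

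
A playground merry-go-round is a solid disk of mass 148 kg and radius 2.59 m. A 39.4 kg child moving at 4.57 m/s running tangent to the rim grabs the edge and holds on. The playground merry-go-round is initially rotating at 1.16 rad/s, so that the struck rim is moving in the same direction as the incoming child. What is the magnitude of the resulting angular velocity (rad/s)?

|ω_f| ≈ 1.37 rad/s

The axle reaction passes through the axle and exerts no torque about it; angular momentum about the axle is conserved through the impact.
I_p = ½(148)(2.59)² = 496.4 kg·m². Taking the sense of the child's angular momentum as positive, L_{child} = m v R = (39.4)(4.57)(2.59) = 466.4 kg·m²/s.
L_i = +I_p ω_p + m v R = +(496.4)(1.16) + 466.4 = 1042 kg·m²/s.
After sticking, I_f = I_p + m R² = 496.4 + (39.4)(2.59)² = 760.7 kg·m².
ω_f = L_i / I_f = 1042 / 760.7 = 1.370 rad/s.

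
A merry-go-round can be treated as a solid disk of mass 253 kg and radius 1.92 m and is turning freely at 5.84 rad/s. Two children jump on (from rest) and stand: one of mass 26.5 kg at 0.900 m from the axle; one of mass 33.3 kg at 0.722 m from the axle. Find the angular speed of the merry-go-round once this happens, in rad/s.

ω_f ≈ 5.39 rad/s

No external torque acts about the axle; L_before = L_after.
I_p = ½(253)(1.92)² = 466.3 kg·m².
Added inertia Σmr² = (26.5)(0.900)² + (33.3)(0.722)² = 38.82 kg·m²; I_f = 466.3 + 38.82 = 505.2 kg·m².
ω_f = I_p ω_i / I_f = (466.3)(5.84) / 505.2 = 5.391 rad/s.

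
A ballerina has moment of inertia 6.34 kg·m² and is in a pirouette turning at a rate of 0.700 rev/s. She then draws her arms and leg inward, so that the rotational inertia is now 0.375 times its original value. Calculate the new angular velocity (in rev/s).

ω₂ ≈ 1.87 rev/s

No external torque acts about the spin axis, so angular momentum is conserved.
I₂ = 0.375 × 6.34 = 2.377 kg·m².
ω₂ = I₁ω₁ / I₂ = (6.340)(0.700 rev/s) / (2.377) = 1.867 rev/s.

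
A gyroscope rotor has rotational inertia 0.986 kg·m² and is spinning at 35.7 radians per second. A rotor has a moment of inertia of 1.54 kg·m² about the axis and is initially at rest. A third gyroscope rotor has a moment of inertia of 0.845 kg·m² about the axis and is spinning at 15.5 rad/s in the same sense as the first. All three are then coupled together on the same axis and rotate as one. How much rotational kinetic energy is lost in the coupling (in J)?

The coupling torques are internal; angular momentum about the shared axis is conserved.
Taking A's sense as positive: L = (0.9860)(35.7) + (0.8450)(15.5) = 48.30 kg·m²·rad/s.
Combined I = 0.9860 + 1.540 + 0.8450 = 3.371 kg·m².
ω_f = L / I = 48.30 / 3.371 = 14.33 rad/s.
KE_i = ½ΣIω² = 729.8 J; KE_f = ½(3.371)(14.33)² = 346.0 J.

ΔKE lost ≈ 384 J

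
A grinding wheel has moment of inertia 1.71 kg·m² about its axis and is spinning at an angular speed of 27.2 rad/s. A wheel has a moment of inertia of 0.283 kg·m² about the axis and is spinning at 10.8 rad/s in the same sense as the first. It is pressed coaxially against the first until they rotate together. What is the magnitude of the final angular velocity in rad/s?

No external torque acts about the common axis, so total angular momentum is conserved.
Taking A's sense as positive: L = (1.710)(27.2) + (0.2830)(10.8) = 49.57 kg·m²·rad/s.
Combined I = 1.710 + 0.2830 = 1.993 kg·m².
ω_f = L / I = 49.57 / 1.993 = 24.87 rad/s.

|ω_f| ≈ 24.9 rad/s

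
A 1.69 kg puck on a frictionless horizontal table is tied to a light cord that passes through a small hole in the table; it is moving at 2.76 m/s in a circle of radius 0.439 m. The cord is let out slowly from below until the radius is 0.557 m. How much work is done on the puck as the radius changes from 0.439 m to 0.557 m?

W ≈ -2.44 J

Central (radial) force ⇒ zero torque about the center ⇒ m v r is constant.
v₂ = v₁ r₁ / r₂ = (2.76)(0.439) / (0.557) = 2.175 m/s.
W = ΔKE = ½m(v₂² − v₁²) = -2.438 J.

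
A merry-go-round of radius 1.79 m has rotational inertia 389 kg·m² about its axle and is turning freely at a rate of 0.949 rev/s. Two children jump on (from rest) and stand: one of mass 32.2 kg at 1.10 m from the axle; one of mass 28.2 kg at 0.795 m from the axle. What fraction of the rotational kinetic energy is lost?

No external torque acts about the axle; L_before = L_after.
Added inertia Σmr² = (32.2)(1.10)² + (28.2)(0.795)² = 56.79 kg·m²; I_f = 389.0 + 56.79 = 445.8 kg·m².
ω_f = I_p ω_i / I_f = (389.0)(0.949) / 445.8 = 0.8281 rev/s.
KE_i = ½(389.0)(5.963 rad/s)² = 6915 J; KE_f = ½(445.8)(5.203)² = 6034 J.
Fraction lost = 0.1274.

fraction ≈ 0.127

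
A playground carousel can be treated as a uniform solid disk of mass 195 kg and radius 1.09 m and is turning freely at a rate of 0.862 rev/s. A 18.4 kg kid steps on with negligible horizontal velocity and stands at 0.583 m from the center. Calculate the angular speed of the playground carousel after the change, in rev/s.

No external torque acts about the center; L_before = L_after.
I_p = ½(195)(1.09)² = 115.8 kg·m².
Added inertia Σmr² = (18.4)(0.583)² = 6.254 kg·m²; I_f = 115.8 + 6.254 = 122.1 kg·m².
ω_f = I_p ω_i / I_f = (115.8)(0.862) / 122.1 = 0.8178 rev/s.

ω_f ≈ 0.818 rev/s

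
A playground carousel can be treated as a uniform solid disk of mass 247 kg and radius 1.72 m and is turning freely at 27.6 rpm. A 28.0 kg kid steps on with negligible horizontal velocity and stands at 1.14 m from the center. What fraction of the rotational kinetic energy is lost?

No external torque acts about the center; L_before = L_after.
I_p = ½(247)(1.72)² = 365.4 kg·m².
Added inertia Σmr² = (28.0)(1.14)² = 36.39 kg·m²; I_f = 365.4 + 36.39 = 401.8 kg·m².
ω_f = I_p ω_i / I_f = (365.4)(27.6) / 401.8 = 25.10 rpm.
KE_i = ½(365.4)(2.890 rad/s)² = 1526 J; KE_f = ½(401.8)(2.628)² = 1388 J.
Fraction lost = 0.09058.

fraction ≈ 0.0906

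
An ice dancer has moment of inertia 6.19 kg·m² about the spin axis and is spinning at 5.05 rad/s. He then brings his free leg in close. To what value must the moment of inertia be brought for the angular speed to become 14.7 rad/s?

Angular momentum about the spin axis is conserved since the torque about it is zero.
I₂ = I₁ω₁ / ω₂ = (6.19)(5.05) / (14.7) = 2.126 kg·m².

I₂ ≈ 2.13 kg·m²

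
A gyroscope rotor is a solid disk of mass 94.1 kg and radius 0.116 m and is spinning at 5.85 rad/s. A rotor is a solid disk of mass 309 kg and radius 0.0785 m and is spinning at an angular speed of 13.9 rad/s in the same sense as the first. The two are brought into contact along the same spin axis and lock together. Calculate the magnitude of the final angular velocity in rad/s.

No external torque acts about the common axis, so total angular momentum is conserved.
Moments of inertia: I_A = ½(94.1)(0.116)² = 0.6331 kg·m²; I_B = ½(309)(0.0785)² = 0.9521 kg·m².
Taking A's sense as positive: L = (0.6331)(5.85) + (0.9521)(13.9) = 16.94 kg·m²·rad/s.
Combined I = 0.6331 + 0.9521 = 1.585 kg·m².
ω_f = L / I = 16.94 / 1.585 = 10.68 rad/s.

|ω_f| ≈ 10.7 rad/s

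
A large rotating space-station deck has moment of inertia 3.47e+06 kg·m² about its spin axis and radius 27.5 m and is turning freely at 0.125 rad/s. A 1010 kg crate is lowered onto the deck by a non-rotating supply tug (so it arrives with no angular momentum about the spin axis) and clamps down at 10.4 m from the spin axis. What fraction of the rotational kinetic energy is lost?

fraction ≈ 0.0305

The added mass arrives with no angular momentum about the spin axis, and any external torque about the spin axis is negligible, so the system's angular momentum is conserved.
Added inertia Σmr² = (1010)(10.4)² = 1.092e+05 kg·m²; I_f = 3.470e+06 + 1.092e+05 = 3.579e+06 kg·m².
ω_f = I_p ω_i / I_f = (3.470e+06)(0.125) / 3.579e+06 = 0.1212 rad/s.
KE_i = ½(3.470e+06)(0.1250 rad/s)² = 27110 J; KE_f = ½(3.579e+06)(0.1212)² = 26280 J.
Fraction lost = 0.03052.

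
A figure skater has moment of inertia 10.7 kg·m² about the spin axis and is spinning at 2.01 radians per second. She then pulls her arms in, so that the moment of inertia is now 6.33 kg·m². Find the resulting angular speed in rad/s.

Angular momentum about the spin axis is conserved since the torque about it is zero.
ω₂ = I₁ω₁ / I₂ = (10.70)(2.01 rad/s) / (6.330) = 3.398 rad/s.

ω₂ ≈ 3.40 rad/s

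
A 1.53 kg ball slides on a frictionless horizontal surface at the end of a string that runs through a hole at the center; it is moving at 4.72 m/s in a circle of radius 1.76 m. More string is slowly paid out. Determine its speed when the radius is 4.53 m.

Central (radial) force ⇒ zero torque about the center ⇒ m v r is constant.
v₂ = v₁ r₁ / r₂ = (4.72)(1.76) / (4.53) = 1.834 m/s.

v₂ ≈ 1.83 m/s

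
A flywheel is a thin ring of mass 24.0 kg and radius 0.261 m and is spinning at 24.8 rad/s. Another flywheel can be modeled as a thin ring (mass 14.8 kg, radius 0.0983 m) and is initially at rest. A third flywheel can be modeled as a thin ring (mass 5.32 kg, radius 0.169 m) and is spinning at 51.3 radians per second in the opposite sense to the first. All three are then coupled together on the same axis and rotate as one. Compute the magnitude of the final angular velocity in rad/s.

|ω_f| ≈ 17.0 rad/s

No external torque acts about the common axis, so total angular momentum is conserved.
Moments of inertia: I_A = (24.0)(0.261)² = 1.635 kg·m²; I_B = (14.8)(0.0983)² = 0.1430 kg·m²; I_C = (5.32)(0.169)² = 0.1519 kg·m².
Taking A's sense as positive: L = (1.635)(24.8) − (0.1519)(51.3) = 32.75 kg·m²·rad/s.
Combined I = 1.635 + 0.1430 + 0.1519 = 1.930 kg·m².
ω_f = L / I = 32.75 / 1.930 = 16.97 rad/s.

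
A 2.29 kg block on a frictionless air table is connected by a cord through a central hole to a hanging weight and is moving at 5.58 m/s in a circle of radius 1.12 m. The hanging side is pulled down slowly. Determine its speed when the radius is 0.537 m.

Central (radial) force ⇒ zero torque about the center ⇒ m v r is constant.
v₂ = v₁ r₁ / r₂ = (5.58)(1.12) / (0.537) = 11.64 m/s.

v₂ ≈ 11.6 m/s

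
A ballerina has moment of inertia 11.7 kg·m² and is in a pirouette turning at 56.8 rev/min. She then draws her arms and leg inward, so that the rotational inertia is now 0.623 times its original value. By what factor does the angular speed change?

No external torque acts about the spin axis, so angular momentum is conserved.
I₂ = 0.623 × 11.7 = 7.289 kg·m².
ω₂/ω₁ = I₁/I₂ = 11.70 / 7.289 = 1.605.

ω₂/ω₁ ≈ 1.61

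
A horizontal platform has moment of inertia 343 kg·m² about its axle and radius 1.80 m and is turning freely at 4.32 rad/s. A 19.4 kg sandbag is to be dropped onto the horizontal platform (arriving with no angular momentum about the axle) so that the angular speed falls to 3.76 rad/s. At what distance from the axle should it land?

r ≈ 1.62 m

No external torque acts about the axle; L_before = L_after.
I_p ω_i = (I_p + m r²) ω_f ⇒ m r² = I_p(ω_i/ω_f − 1) = 343.0(4.32/3.76 − 1) = 51.09 kg·m².
r = √(51.09/19.4) = 1.623 m.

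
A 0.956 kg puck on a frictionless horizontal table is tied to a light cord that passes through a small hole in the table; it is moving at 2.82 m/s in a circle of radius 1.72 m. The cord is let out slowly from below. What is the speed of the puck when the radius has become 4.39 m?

The only horizontal force on the mass is along the cord (radial), so it exerts no torque about the hole and angular momentum m v r is conserved.
v₂ = v₁ r₁ / r₂ = (2.82)(1.72) / (4.39) = 1.105 m/s.

v₂ ≈ 1.10 m/s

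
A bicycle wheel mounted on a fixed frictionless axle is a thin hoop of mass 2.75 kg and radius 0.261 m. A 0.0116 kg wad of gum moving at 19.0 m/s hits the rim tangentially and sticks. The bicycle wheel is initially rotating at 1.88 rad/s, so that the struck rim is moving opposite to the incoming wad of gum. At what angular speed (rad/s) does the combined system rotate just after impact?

The axle reaction passes through the axle and exerts no torque about it; angular momentum about the axle is conserved through the impact.
I_p = (2.75)(0.261)² = 0.1873 kg·m². Taking the sense of the wad of gum's angular momentum as positive, L_{wad} = m v R = (0.0116)(19.0)(0.261) = 0.05752 kg·m²/s.
L_i = −I_p ω_p + m v R = −(0.1873)(1.88) + 0.05752 = -0.2947 kg·m²/s.
After sticking, I_f = I_p + m R² = 0.1873 + (0.0116)(0.261)² = 0.1881 kg·m².
ω_f = L_i / I_f = -0.2947 / 0.1881 = -1.566 rad/s.

|ω_f| ≈ 1.57 rad/s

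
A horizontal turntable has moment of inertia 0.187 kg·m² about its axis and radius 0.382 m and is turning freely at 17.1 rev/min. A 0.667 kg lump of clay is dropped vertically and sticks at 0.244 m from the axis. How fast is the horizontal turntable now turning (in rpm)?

No external torque acts about the axis; L_before = L_after.
Added inertia Σmr² = (0.667)(0.244)² = 0.03971 kg·m²; I_f = 0.1870 + 0.03971 = 0.2267 kg·m².
ω_f = I_p ω_i / I_f = (0.1870)(17.1) / 0.2267 = 14.10 rpm.

ω_f ≈ 14.1 rpm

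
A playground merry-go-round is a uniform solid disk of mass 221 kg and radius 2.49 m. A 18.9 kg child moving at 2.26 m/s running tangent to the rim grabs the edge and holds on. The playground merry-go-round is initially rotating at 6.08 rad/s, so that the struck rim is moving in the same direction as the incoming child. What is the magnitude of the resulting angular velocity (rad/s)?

|ω_f| ≈ 5.32 rad/s

About the axle the impulsive forces during the collision are internal, so angular momentum about that axis is conserved.
I_p = ½(221)(2.49)² = 685.1 kg·m². Taking the sense of the child's angular momentum as positive, L_{child} = m v R = (18.9)(2.26)(2.49) = 106.4 kg·m²/s.
L_i = +I_p ω_p + m v R = +(685.1)(6.08) + 106.4 = 4272 kg·m²/s.
After sticking, I_f = I_p + m R² = 685.1 + (18.9)(2.49)² = 802.3 kg·m².
ω_f = L_i / I_f = 4272 / 802.3 = 5.325 rad/s.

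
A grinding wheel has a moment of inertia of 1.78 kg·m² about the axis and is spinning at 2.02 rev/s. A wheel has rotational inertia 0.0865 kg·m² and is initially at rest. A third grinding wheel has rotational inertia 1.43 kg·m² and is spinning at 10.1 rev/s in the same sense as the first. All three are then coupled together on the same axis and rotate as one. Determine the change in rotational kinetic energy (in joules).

No external torque acts about the common axis, so total angular momentum is conserved.
Taking A's sense as positive: L = (1.780)(2.02) + (1.430)(10.1) = 18.04 kg·m²·rev/s.
Combined I = 1.780 + 0.08650 + 1.430 = 3.296 kg·m².
ω_f = L / I = 18.04 / 3.296 = 5.472 rev/s.
KE_i = ½ΣIω² = 3023 J; KE_f = ½(3.296)(34.38)² = 1948 J.

ΔKE ≈ -1070 J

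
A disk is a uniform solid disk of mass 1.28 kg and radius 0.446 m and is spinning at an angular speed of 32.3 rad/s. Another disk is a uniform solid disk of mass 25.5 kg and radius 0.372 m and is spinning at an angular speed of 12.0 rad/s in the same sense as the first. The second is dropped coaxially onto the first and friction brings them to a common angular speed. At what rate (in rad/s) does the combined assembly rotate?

The coupling torques are internal; angular momentum about the shared axis is conserved.
Moments of inertia: I_A = ½(1.28)(0.446)² = 0.1273 kg·m²; I_B = ½(25.5)(0.372)² = 1.764 kg·m².
Taking A's sense as positive: L = (0.1273)(32.3) + (1.764)(12.0) = 25.28 kg·m²·rad/s.
Combined I = 0.1273 + 1.764 = 1.892 kg·m².
ω_f = L / I = 25.28 / 1.892 = 13.37 rad/s.

|ω_f| ≈ 13.4 rad/s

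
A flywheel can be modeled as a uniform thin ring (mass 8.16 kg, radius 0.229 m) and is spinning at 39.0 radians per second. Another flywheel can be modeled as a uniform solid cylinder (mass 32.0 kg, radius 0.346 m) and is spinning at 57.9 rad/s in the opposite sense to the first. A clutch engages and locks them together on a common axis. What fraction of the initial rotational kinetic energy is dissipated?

The coupling torques are internal; angular momentum about the shared axis is conserved.
Moments of inertia: I_A = (8.16)(0.229)² = 0.4279 kg·m²; I_B = ½(32.0)(0.346)² = 1.915 kg·m².
Taking A's sense as positive: L = (0.4279)(39.0) − (1.915)(57.9) = -94.22 kg·m²·rad/s.
Combined I = 0.4279 + 1.915 = 2.343 kg·m².
ω_f = L / I = -94.22 / 2.343 = -40.21 rad/s.
KE_i = ½ΣIω² = 3536 J; KE_f = ½(2.343)(40.21)² = 1894 J.
Fraction dissipated = (KE_i − KE_f)/KE_i = 0.4644.

fraction ≈ 0.464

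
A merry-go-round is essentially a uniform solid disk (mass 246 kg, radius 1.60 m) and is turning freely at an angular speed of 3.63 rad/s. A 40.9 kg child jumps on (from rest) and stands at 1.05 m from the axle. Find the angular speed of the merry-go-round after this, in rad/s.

The added mass arrives with no angular momentum about the axle, and any external torque about the axle is negligible, so the system's angular momentum is conserved.
I_p = ½(246)(1.60)² = 314.9 kg·m².
Added inertia Σmr² = (40.9)(1.05)² = 45.09 kg·m²; I_f = 314.9 + 45.09 = 360.0 kg·m².
ω_f = I_p ω_i / I_f = (314.9)(3.63) / 360.0 = 3.175 rad/s.

ω_f ≈ 3.18 rad/s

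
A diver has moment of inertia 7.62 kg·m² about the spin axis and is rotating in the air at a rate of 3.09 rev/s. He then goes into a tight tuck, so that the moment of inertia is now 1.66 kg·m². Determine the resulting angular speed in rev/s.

Angular momentum about the spin axis is conserved since the torque about it is zero.
ω₂ = I₁ω₁ / I₂ = (7.620)(3.09 rev/s) / (1.660) = 14.18 rev/s.

ω₂ ≈ 14.2 rev/s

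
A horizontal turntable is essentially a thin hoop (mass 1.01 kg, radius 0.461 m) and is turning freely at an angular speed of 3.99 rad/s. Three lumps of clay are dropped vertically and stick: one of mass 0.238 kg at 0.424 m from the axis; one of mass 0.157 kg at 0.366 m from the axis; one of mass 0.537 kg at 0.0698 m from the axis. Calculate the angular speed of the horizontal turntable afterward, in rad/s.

ω_f ≈ 3.05 rad/s

The added mass arrives with no angular momentum about the axis, and any external torque about the axis is negligible, so the system's angular momentum is conserved.
I_p = (1.01)(0.461)² = 0.2146 kg·m².
Added inertia Σmr² = (0.238)(0.424)² + (0.157)(0.366)² + (0.537)(0.0698)² = 0.06643 kg·m²; I_f = 0.2146 + 0.06643 = 0.2811 kg·m².
ω_f = I_p ω_i / I_f = (0.2146)(3.99) / 0.2811 = 3.047 rad/s.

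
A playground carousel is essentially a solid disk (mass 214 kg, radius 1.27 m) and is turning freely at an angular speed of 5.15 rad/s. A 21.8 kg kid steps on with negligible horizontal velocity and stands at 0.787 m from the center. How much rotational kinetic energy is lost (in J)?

energy lost ≈ 166 J

No external torque acts about the center; L_before = L_after.
I_p = ½(214)(1.27)² = 172.6 kg·m².
Added inertia Σmr² = (21.8)(0.787)² = 13.50 kg·m²; I_f = 172.6 + 13.50 = 186.1 kg·m².
ω_f = I_p ω_i / I_f = (172.6)(5.15) / 186.1 = 4.776 rad/s.
KE_i = ½(172.6)(5.150 rad/s)² = 2289 J; KE_f = ½(186.1)(4.776)² = 2123 J.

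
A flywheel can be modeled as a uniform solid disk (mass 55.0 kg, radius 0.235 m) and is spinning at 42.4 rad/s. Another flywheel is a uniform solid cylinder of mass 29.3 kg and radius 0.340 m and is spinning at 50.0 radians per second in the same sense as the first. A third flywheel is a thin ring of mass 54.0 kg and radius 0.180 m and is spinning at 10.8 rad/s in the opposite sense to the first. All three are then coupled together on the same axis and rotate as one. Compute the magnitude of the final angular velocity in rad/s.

The coupling torques are internal; angular momentum about the shared axis is conserved.
Moments of inertia: I_A = ½(55.0)(0.235)² = 1.519 kg·m²; I_B = ½(29.3)(0.340)² = 1.694 kg·m²; I_C = (54.0)(0.180)² = 1.750 kg·m².
Taking A's sense as positive: L = (1.519)(42.4) + (1.694)(50.0) − (1.750)(10.8) = 130.2 kg·m²·rad/s.
Combined I = 1.519 + 1.694 + 1.750 = 4.962 kg·m².
ω_f = L / I = 130.2 / 4.962 = 26.24 rad/s.

|ω_f| ≈ 26.2 rad/s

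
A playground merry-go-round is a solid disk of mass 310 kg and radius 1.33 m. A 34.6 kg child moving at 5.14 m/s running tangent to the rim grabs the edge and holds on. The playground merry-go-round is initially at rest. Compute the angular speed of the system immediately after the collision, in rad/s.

|ω_f| ≈ 0.705 rad/s

About the axle the impulsive forces during the collision are internal, so angular momentum about that axis is conserved.
I_p = ½(310)(1.33)² = 274.2 kg·m². Taking the sense of the child's angular momentum as positive, L_{child} = m v R = (34.6)(5.14)(1.33) = 236.5 kg·m²/s.
L_i = 0 + 236.5 = 236.5 kg·m²/s.
After sticking, I_f = I_p + m R² = 274.2 + (34.6)(1.33)² = 335.4 kg·m².
ω_f = L_i / I_f = 236.5 / 335.4 = 0.7053 rad/s.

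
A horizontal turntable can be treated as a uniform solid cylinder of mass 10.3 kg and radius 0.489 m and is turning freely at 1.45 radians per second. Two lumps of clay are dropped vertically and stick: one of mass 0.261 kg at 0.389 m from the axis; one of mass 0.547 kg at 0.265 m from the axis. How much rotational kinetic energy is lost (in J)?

energy lost ≈ 0.0770 J

No external torque acts about the axis; L_before = L_after.
I_p = ½(10.3)(0.489)² = 1.231 kg·m².
Added inertia Σmr² = (0.261)(0.389)² + (0.547)(0.265)² = 0.07791 kg·m²; I_f = 1.231 + 0.07791 = 1.309 kg·m².
ω_f = I_p ω_i / I_f = (1.231)(1.45) / 1.309 = 1.364 rad/s.
KE_i = ½(1.231)(1.450 rad/s)² = 1.295 J; KE_f = ½(1.309)(1.364)² = 1.218 J.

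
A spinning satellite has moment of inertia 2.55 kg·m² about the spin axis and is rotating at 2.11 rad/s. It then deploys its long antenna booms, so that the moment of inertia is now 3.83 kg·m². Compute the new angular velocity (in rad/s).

With no external torque about the axis, L is conserved: I₁ω₁ = I₂ω₂.
ω₂ = I₁ω₁ / I₂ = (2.550)(2.11 rad/s) / (3.830) = 1.405 rad/s.

ω₂ ≈ 1.40 rad/s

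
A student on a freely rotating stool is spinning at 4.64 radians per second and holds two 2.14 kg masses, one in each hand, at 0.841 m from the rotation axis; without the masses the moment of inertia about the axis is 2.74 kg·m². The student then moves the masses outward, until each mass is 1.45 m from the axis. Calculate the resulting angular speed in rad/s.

Angular momentum about the spin axis is conserved since the torque about it is zero.
I₁ = 2.74 + 2(2.14)(0.841)² = 5.767 kg·m²; I₂ = 2.74 + 2(2.14)(1.45)² = 11.74 kg·m².
ω₂ = I₁ω₁ / I₂ = (5.767)(4.64 rad/s) / (11.74) = 2.280 rad/s.

ω₂ ≈ 2.28 rad/s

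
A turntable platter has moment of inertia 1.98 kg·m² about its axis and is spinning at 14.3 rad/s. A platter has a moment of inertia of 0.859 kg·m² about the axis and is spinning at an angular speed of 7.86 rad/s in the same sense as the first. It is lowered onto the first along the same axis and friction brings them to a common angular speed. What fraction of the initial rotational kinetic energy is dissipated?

fraction ≈ 0.0543

No external torque acts about the common axis, so total angular momentum is conserved.
Taking A's sense as positive: L = (1.980)(14.3) + (0.8590)(7.86) = 35.07 kg·m²·rad/s.
Combined I = 1.980 + 0.8590 = 2.839 kg·m².
ω_f = L / I = 35.07 / 2.839 = 12.35 rad/s.
KE_i = ½ΣIω² = 229.0 J; KE_f = ½(2.839)(12.35)² = 216.6 J.
Fraction dissipated = (KE_i − KE_f)/KE_i = 0.05425.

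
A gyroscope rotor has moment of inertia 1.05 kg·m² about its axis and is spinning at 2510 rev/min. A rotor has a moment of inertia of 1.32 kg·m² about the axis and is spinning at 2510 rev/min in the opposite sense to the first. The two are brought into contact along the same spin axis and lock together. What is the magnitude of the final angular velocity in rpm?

The coupling torques are internal; angular momentum about the shared axis is conserved.
Taking A's sense as positive: L = (1.050)(2510) − (1.320)(2510) = -677.7 kg·m²·rpm.
Combined I = 1.050 + 1.320 = 2.370 kg·m².
ω_f = L / I = -677.7 / 2.370 = -285.9 rpm.

|ω_f| ≈ 286 rpm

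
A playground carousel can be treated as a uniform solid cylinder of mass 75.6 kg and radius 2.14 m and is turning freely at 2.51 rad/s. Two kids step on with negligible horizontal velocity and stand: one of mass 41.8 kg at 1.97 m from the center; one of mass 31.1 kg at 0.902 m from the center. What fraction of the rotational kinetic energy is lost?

fraction ≈ 0.520

No external torque acts about the center; L_before = L_after.
I_p = ½(75.6)(2.14)² = 173.1 kg·m².
Added inertia Σmr² = (41.8)(1.97)² + (31.1)(0.902)² = 187.5 kg·m²; I_f = 173.1 + 187.5 = 360.6 kg·m².
ω_f = I_p ω_i / I_f = (173.1)(2.51) / 360.6 = 1.205 rad/s.
KE_i = ½(173.1)(2.510 rad/s)² = 545.3 J; KE_f = ½(360.6)(1.205)² = 261.8 J.
Fraction lost = 0.5200.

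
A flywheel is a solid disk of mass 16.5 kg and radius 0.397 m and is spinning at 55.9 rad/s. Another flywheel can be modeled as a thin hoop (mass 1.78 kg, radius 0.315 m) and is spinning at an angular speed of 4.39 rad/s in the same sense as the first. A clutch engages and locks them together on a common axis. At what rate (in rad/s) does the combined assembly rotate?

|ω_f| ≈ 49.7 rad/s

The coupling torques are internal; angular momentum about the shared axis is conserved.
Moments of inertia: I_A = ½(16.5)(0.397)² = 1.300 kg·m²; I_B = (1.78)(0.315)² = 0.1766 kg·m².
Taking A's sense as positive: L = (1.300)(55.9) + (0.1766)(4.39) = 73.46 kg·m²·rad/s.
Combined I = 1.300 + 0.1766 = 1.477 kg·m².
ω_f = L / I = 73.46 / 1.477 = 49.74 rad/s.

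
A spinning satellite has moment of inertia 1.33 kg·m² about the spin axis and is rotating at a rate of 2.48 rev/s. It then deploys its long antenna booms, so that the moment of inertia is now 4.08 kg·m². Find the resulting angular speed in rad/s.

With no external torque about the axis, L is conserved: I₁ω₁ = I₂ω₂.
ω₂ = I₁ω₁ / I₂ = (1.330)(2.48 rev/s) / (4.080) = 0.8084 rev/s = 5.080 rad/s.

ω₂ ≈ 5.08 rad/s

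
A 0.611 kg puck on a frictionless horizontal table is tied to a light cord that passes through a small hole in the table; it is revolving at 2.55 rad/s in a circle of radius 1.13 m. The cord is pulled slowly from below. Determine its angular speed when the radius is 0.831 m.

No torque about the axis ⇒ m r₁² ω₁ = m r₂² ω₂.
ω₂ = ω₁ (r₁/r₂)² = (2.55)(1.13/0.831)² = 4.715 rad/s.

ω₂ ≈ 4.72 rad/s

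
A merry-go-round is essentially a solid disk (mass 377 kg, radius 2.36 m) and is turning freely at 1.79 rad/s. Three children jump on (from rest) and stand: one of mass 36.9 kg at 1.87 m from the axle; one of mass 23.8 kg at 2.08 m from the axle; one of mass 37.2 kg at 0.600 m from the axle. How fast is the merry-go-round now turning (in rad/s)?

ω_f ≈ 1.45 rad/s

No external torque acts about the axle; L_before = L_after.
I_p = ½(377)(2.36)² = 1050 kg·m².
Added inertia Σmr² = (36.9)(1.87)² + (23.8)(2.08)² + (37.2)(0.600)² = 245.4 kg·m²; I_f = 1050 + 245.4 = 1295 kg·m².
ω_f = I_p ω_i / I_f = (1050)(1.79) / 1295 = 1.451 rad/s.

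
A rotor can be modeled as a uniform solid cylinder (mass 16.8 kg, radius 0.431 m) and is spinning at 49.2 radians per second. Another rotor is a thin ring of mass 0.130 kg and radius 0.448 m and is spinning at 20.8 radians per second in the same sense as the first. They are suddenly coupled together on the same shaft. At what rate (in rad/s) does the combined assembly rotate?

|ω_f| ≈ 48.7 rad/s

The coupling torques are internal; angular momentum about the shared axis is conserved.
Moments of inertia: I_A = ½(16.8)(0.431)² = 1.560 kg·m²; I_B = (0.130)(0.448)² = 0.02609 kg·m².
Taking A's sense as positive: L = (1.560)(49.2) + (0.02609)(20.8) = 77.31 kg·m²·rad/s.
Combined I = 1.560 + 0.02609 = 1.586 kg·m².
ω_f = L / I = 77.31 / 1.586 = 48.73 rad/s.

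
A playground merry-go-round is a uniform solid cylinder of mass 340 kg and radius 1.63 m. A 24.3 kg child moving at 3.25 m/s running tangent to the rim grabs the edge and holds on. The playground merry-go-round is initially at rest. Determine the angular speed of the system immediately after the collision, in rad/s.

The axle reaction passes through the axle and exerts no torque about it; angular momentum about the axle is conserved through the impact.
I_p = ½(340)(1.63)² = 451.7 kg·m². Taking the sense of the child's angular momentum as positive, L_{child} = m v R = (24.3)(3.25)(1.63) = 128.7 kg·m²/s.
L_i = 0 + 128.7 = 128.7 kg·m²/s.
After sticking, I_f = I_p + m R² = 451.7 + (24.3)(1.63)² = 516.2 kg·m².
ω_f = L_i / I_f = 128.7 / 516.2 = 0.2494 rad/s.

|ω_f| ≈ 0.249 rad/s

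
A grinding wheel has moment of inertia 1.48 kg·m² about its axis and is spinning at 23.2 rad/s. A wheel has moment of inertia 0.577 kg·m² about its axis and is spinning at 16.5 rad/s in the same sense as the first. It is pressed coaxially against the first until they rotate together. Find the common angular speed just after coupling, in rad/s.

No external torque acts about the common axis, so total angular momentum is conserved.
Taking A's sense as positive: L = (1.480)(23.2) + (0.5770)(16.5) = 43.86 kg·m²·rad/s.
Combined I = 1.480 + 0.5770 = 2.057 kg·m².
ω_f = L / I = 43.86 / 2.057 = 21.32 rad/s.

|ω_f| ≈ 21.3 rad/s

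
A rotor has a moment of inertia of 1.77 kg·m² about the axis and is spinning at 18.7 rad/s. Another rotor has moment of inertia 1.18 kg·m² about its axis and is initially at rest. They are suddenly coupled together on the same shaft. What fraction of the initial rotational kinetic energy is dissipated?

The coupling torques are internal; angular momentum about the shared axis is conserved.
Taking A's sense as positive: L = (1.770)(18.7) = 33.10 kg·m²·rad/s.
Combined I = 1.770 + 1.180 = 2.950 kg·m².
ω_f = L / I = 33.10 / 2.950 = 11.22 rad/s.
KE_i = ½ΣIω² = 309.5 J; KE_f = ½(2.950)(11.22)² = 185.7 J.
Fraction dissipated = (KE_i − KE_f)/KE_i = 0.4000.

fraction ≈ 0.400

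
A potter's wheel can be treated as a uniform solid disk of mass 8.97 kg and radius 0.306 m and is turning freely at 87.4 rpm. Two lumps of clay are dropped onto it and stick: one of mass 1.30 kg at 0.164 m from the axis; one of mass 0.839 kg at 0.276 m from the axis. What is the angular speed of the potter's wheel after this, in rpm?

No external torque acts about the axis; L_before = L_after.
I_p = ½(8.97)(0.306)² = 0.4200 kg·m².
Added inertia Σmr² = (1.30)(0.164)² + (0.839)(0.276)² = 0.09888 kg·m²; I_f = 0.4200 + 0.09888 = 0.5188 kg·m².
ω_f = I_p ω_i / I_f = (0.4200)(87.4) / 0.5188 = 70.74 rpm.

ω_f ≈ 70.7 rpm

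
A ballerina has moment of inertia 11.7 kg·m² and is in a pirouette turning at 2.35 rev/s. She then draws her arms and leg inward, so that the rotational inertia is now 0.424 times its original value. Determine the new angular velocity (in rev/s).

No external torque acts about the spin axis, so angular momentum is conserved.
I₂ = 0.424 × 11.7 = 4.961 kg·m².
ω₂ = I₁ω₁ / I₂ = (11.70)(2.35 rev/s) / (4.961) = 5.542 rev/s.

ω₂ ≈ 5.54 rev/s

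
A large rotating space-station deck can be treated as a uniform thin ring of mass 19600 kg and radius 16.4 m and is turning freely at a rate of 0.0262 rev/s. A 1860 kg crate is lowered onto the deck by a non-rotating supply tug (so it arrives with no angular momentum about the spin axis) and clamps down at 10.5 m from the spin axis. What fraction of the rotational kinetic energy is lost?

The added mass arrives with no angular momentum about the spin axis, and any external torque about the spin axis is negligible, so the system's angular momentum is conserved.
I_p = (19600)(16.4)² = 5.272e+06 kg·m².
Added inertia Σmr² = (1860)(10.5)² = 2.051e+05 kg·m²; I_f = 5.272e+06 + 2.051e+05 = 5.477e+06 kg·m².
ω_f = I_p ω_i / I_f = (5.272e+06)(0.0262) / 5.477e+06 = 0.02522 rev/s.
KE_i = ½(5.272e+06)(0.1646 rad/s)² = 71430 J; KE_f = ½(5.477e+06)(0.1585)² = 68750 J.
Fraction lost = 0.03744.

fraction ≈ 0.0374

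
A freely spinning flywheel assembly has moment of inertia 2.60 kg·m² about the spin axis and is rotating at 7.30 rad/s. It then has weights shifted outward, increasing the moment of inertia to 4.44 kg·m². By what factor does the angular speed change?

ω₂/ω₁ ≈ 0.586

No external torque acts about the spin axis, so angular momentum is conserved.
ω₂/ω₁ = I₁/I₂ = 2.600 / 4.440 = 0.5856.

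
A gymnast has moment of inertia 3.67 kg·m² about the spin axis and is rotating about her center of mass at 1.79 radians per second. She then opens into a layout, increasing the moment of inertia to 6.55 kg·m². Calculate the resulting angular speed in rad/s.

ω₂ ≈ 1.00 rad/s

No external torque acts about the spin axis, so angular momentum is conserved.
ω₂ = I₁ω₁ / I₂ = (3.670)(1.79 rad/s) / (6.550) = 1.003 rad/s.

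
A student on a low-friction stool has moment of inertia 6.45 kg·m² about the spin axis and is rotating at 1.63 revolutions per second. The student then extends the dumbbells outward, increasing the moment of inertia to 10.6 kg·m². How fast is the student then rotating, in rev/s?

ω₂ ≈ 0.992 rev/s

With no external torque about the axis, L is conserved: I₁ω₁ = I₂ω₂.
ω₂ = I₁ω₁ / I₂ = (6.450)(1.63 rev/s) / (10.60) = 0.9918 rev/s.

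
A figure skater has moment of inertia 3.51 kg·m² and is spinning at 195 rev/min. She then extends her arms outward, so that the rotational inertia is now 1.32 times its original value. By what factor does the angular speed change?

With no external torque about the axis, L is conserved: I₁ω₁ = I₂ω₂.
I₂ = 1.32 × 3.51 = 4.633 kg·m².
ω₂/ω₁ = I₁/I₂ = 3.510 / 4.633 = 0.7576.

ω₂/ω₁ ≈ 0.758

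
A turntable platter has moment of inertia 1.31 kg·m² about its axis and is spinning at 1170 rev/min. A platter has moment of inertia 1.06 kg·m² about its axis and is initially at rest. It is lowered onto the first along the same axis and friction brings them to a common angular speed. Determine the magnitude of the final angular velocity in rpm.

|ω_f| ≈ 647 rpm

No external torque acts about the common axis, so total angular momentum is conserved.
Taking A's sense as positive: L = (1.310)(1170) = 1533 kg·m²·rpm.
Combined I = 1.310 + 1.060 = 2.370 kg·m².
ω_f = L / I = 1533 / 2.370 = 646.7 rpm.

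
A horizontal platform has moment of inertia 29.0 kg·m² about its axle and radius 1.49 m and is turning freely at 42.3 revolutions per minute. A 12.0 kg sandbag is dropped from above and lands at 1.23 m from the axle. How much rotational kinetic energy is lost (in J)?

No external torque acts about the axle; L_before = L_after.
Added inertia Σmr² = (12.0)(1.23)² = 18.15 kg·m²; I_f = 29.00 + 18.15 = 47.15 kg·m².
ω_f = I_p ω_i / I_f = (29.00)(42.3) / 47.15 = 26.01 rpm.
KE_i = ½(29.00)(4.430 rad/s)² = 284.5 J; KE_f = ½(47.15)(2.724)² = 175.0 J.

energy lost ≈ 110 J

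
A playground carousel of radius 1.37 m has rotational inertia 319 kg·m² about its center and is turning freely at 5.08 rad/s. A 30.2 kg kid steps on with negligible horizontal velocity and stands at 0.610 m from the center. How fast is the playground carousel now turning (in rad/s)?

ω_f ≈ 4.91 rad/s

The added mass arrives with no angular momentum about the center, and any external torque about the center is negligible, so the system's angular momentum is conserved.
Added inertia Σmr² = (30.2)(0.610)² = 11.24 kg·m²; I_f = 319.0 + 11.24 = 330.2 kg·m².
ω_f = I_p ω_i / I_f = (319.0)(5.08) / 330.2 = 4.907 rad/s.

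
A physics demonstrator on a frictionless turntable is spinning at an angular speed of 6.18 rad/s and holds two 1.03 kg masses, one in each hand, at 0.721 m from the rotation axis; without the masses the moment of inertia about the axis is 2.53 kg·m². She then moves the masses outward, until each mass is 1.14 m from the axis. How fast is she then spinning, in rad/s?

With no external torque about the axis, L is conserved: I₁ω₁ = I₂ω₂.
I₁ = 2.53 + 2(1.03)(0.721)² = 3.601 kg·m²; I₂ = 2.53 + 2(1.03)(1.14)² = 5.207 kg·m².
ω₂ = I₁ω₁ / I₂ = (3.601)(6.18 rad/s) / (5.207) = 4.274 rad/s.

ω₂ ≈ 4.27 rad/s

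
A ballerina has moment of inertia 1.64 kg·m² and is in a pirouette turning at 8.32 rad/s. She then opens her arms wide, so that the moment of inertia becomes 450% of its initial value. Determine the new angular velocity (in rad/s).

ω₂ ≈ 1.85 rad/s

With no external torque about the axis, L is conserved: I₁ω₁ = I₂ω₂.
I₂ = 4.50 × 1.64 = 7.380 kg·m².
ω₂ = I₁ω₁ / I₂ = (1.640)(8.32 rad/s) / (7.380) = 1.849 rad/s.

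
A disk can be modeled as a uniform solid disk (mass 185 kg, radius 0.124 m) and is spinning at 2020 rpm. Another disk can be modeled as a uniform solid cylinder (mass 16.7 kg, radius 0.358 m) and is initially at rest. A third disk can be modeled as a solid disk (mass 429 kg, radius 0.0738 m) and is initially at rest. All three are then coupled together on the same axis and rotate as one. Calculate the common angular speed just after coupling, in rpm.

|ω_f| ≈ 785 rpm

No external torque acts about the common axis, so total angular momentum is conserved.
Moments of inertia: I_A = ½(185)(0.124)² = 1.422 kg·m²; I_B = ½(16.7)(0.358)² = 1.070 kg·m²; I_C = ½(429)(0.0738)² = 1.168 kg·m².
Taking A's sense as positive: L = (1.422)(2020) = 2873 kg·m²·rpm.
Combined I = 1.422 + 1.070 + 1.168 = 3.661 kg·m².
ω_f = L / I = 2873 / 3.661 = 784.8 rpm.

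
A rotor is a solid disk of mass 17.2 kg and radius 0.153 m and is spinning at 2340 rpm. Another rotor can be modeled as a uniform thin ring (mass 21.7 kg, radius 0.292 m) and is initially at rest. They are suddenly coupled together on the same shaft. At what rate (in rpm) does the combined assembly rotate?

|ω_f| ≈ 230 rpm

No external torque acts about the common axis, so total angular momentum is conserved.
Moments of inertia: I_A = ½(17.2)(0.153)² = 0.2013 kg·m²; I_B = (21.7)(0.292)² = 1.850 kg·m².
Taking A's sense as positive: L = (0.2013)(2340) = 471.1 kg·m²·rpm.
Combined I = 0.2013 + 1.850 = 2.052 kg·m².
ω_f = L / I = 471.1 / 2.052 = 229.6 rpm.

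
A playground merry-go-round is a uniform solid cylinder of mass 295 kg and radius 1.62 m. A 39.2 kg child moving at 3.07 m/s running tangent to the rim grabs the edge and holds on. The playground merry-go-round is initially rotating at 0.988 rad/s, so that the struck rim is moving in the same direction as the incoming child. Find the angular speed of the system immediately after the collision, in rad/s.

The axle reaction passes through the axle and exerts no torque about it; angular momentum about the axle is conserved through the impact.
I_p = ½(295)(1.62)² = 387.1 kg·m². Taking the sense of the child's angular momentum as positive, L_{child} = m v R = (39.2)(3.07)(1.62) = 195.0 kg·m²/s.
L_i = +I_p ω_p + m v R = +(387.1)(0.988) + 195.0 = 577.4 kg·m²/s.
After sticking, I_f = I_p + m R² = 387.1 + (39.2)(1.62)² = 490.0 kg·m².
ω_f = L_i / I_f = 577.4 / 490.0 = 1.178 rad/s.

|ω_f| ≈ 1.18 rad/s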